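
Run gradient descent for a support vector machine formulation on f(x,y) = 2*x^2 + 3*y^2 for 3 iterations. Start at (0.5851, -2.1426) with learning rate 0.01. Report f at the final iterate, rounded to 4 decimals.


Gradient descent on f(x,y) = 2*x^2 + 3*y^2.
Starting point: (0.5851, -2.1426), alpha = 0.01
Step 1: grad_x = 2*2*0.5851 = 2.3404, grad_y = 2*3*-2.1426 = -12.8556
  x_1 = 0.5851 - 0.01*2.3404 = 0.5617
  y_1 = -2.1426 - 0.01*-12.8556 = -2.014
Step 2: grad_x = 2*2*0.5617 = 2.2468, grad_y = 2*3*-2.014 = -12.0843
  x_2 = 0.5617 - 0.01*2.2468 = 0.5392
  y_2 = -2.014 - 0.01*-12.0843 = -1.8932
Step 3: grad_x = 2*2*0.5392 = 2.1569, grad_y = 2*3*-1.8932 = -11.3592
  x_3 = 0.5392 - 0.01*2.1569 = 0.5177
  y_3 = -1.8932 - 0.01*-11.3592 = -1.7796
f(0.5177, -1.7796) = 2*0.5177^2 + 3*(-1.7796)^2 = 10.037


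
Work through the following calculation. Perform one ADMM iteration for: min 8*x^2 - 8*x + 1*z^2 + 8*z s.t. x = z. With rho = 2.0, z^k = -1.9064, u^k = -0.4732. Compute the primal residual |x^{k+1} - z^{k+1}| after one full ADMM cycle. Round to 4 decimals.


ADMM iteration with rho = 2.0, z^k = -1.9064, u^k = -0.4732
Step 1: x-update.
Minimize 8*x^2 - 8*x + (2.0/2)*(x + 1.9064 - 0.4732)^2
FOC: (2*8 + 2.0)*x = 8 + 2.0*(-1.9064 + 0.4732)
x^{k+1} = 0.2852
Step 2: z-update.
Minimize 1*z^2 + 8*z + (2.0/2)*(0.2852 - z - 0.4732)^2
FOC: (2*1 + 2.0)*z = -8 + 2.0*(0.2852 - 0.4732)
z^{k+1} = -2.094
Step 3: u-update.
u^{k+1} = -0.4732 + 0.2852 + 2.094 = 1.906
Step 4: Primal residual = |0.2852 + 2.094| = 2.3792


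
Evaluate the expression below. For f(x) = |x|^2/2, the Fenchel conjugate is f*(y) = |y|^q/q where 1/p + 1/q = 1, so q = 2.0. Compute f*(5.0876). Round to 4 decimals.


The conjugate exponent q satisfies 1/p + 1/q = 1.
p = 2, so q = 2/(2 - 1) = 2.0
|y|^q = 5.0876^2.0 = 25.8837
f*(5.0876) = 25.8837 / 2.0 = 12.9418


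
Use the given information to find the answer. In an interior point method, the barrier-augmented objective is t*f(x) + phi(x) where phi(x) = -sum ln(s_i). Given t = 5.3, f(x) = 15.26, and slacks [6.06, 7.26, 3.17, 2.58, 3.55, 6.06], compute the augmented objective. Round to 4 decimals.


Step 1: Compute log-barrier.
ln values: [1.8017, 1.9824, 1.1537, 0.9478, 1.2669, 1.8017]
phi = -(1.8017 + 1.9824 + 1.1537 + 0.9478 + 1.2669 + 1.8017) = -8.9543
Step 2: Compute augmented objective.
t*f(x) = 5.3*15.26 = 80.878
Total = 80.878 - 8.9543 = 71.9237


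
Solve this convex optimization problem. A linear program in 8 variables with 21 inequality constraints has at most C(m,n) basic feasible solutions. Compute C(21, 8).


Each vertex corresponds to some choice of n active constraints out of m, so the number of vertices is at most C(m, n) = m! / (n!(m-n)!).
m = 21, n = 8
Numerator: 21 * 20 * 19 * 18 * 17 * 16 * 15 * 14
Denominator: 8! = 40320
C(21, 8) = 203490


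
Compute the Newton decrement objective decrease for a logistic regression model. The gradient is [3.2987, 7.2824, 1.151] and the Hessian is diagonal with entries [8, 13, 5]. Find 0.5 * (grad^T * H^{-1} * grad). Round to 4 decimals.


Step 1: H is diagonal, so H^(-1) * g = [0.4123, 0.5602, 0.2302].
Step 2: g^T H^(-1) g = sum_i g_i^2 / H_ii
  = (3.2987)^2/8 + (7.2824)^2/13 + (1.151)^2/5
  = 1.3602 + 4.0795 + 0.265 = 5.7046
Step 3: Objective decrease = 0.5 * g^T H^(-1) g = 2.8523


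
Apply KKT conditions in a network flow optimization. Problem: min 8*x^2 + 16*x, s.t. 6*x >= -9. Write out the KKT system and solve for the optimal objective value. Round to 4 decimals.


Step 1: Try lambda = 0 (constraint inactive).
Stationarity: 2*8*x + 16 = 0
x* = -16/(2*8) = -1.0
Check constraint: 6*-1.0 = -6.0 >= -9 -- satisfied.
Step 2: Compute optimal value.
f(x*) = 8*(-1.0)^2 + 16*(-1.0) = -8.0


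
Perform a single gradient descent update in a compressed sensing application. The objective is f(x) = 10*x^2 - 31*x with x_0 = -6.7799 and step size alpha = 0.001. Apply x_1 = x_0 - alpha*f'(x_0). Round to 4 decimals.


We compute the gradient at x_0 and apply the update.
f'(x) = 20*x - 31
f'(-6.7799) = 20*-6.7799 - 31 = -166.598
x_1 = -6.7799 - 0.001*-166.598 = -6.6133


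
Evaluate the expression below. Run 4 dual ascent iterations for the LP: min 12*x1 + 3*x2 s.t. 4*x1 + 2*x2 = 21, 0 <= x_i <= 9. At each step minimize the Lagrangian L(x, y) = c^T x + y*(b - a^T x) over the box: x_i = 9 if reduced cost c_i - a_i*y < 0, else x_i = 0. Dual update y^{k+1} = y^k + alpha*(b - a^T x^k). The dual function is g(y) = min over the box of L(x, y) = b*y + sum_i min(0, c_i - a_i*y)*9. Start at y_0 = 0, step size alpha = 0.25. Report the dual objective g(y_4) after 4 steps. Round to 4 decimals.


Dual ascent for LP: min 12*x1 + 3*x2, 4*x1 + 2*x2 = 21, 0 <= x_i <= 9
Step 1: y^k = 0.0, reduced costs: (12.0, 3.0)
  x^k = (0.0, 0.0), subgradient = b - a^T x = 21.0
  y^{k+1} = 0.0 + 0.25*21.0 = 5.25
Step 2: y^k = 5.25, reduced costs: (-9.0, -7.5)
  x^k = (9.0, 9.0), subgradient = b - a^T x = -33.0
  y^{k+1} = 5.25 + 0.25*-33.0 = -3.0
Step 3: y^k = -3.0, reduced costs: (24.0, 9.0)
  x^k = (0.0, 0.0), subgradient = b - a^T x = 21.0
  y^{k+1} = -3.0 + 0.25*21.0 = 2.25
Step 4: y^k = 2.25, reduced costs: (3.0, -1.5)
  x^k = (0.0, 9.0), subgradient = b - a^T x = 3.0
  y^{k+1} = 2.25 + 0.25*3.0 = 3.0
Dual objective at y_4 = 3.0: reduced costs (0.0, -3.0), box minimizer x = (0.0, 9.0)
g(y_4) = b*y + (c1 - a1*y)*x1 + (c2 - a2*y)*x2 = 21*3.0 + 0.0*0.0 + (-3.0)*9.0 = 63.0 + 0.0 - 27.0 = 36.0


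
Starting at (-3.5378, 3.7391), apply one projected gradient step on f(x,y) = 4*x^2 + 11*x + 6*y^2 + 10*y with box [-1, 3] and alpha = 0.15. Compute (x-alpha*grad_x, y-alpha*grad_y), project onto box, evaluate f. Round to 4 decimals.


Step 1: Compute gradient at (-3.5378, 3.7391).
grad_x = 2*4*-3.5378 + 11 = -17.3024
grad_y = 2*6*3.7391 + 10 = 54.8692
Step 2: Gradient step.
x_raw = -3.5378 - 0.15*-17.3024 = -0.9424
y_raw = 3.7391 - 0.15*54.8692 = -4.4913
Step 3: Project onto [-1, 3].
x_proj = clip(-0.9424) = -0.9424
y_proj = clip(-4.4913) = -1.0
Step 4: Evaluate f.
f(-0.9424, -1.0) = -10.8141


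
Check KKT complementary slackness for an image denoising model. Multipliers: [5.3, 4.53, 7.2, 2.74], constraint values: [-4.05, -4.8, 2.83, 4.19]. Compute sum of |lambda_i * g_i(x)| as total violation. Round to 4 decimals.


KKT complementary slackness check:
lambda_1 * g_1 = 5.3 * -4.05 = -21.465
lambda_2 * g_2 = 4.53 * -4.8 = -21.744
lambda_3 * g_3 = 7.2 * 2.83 = 20.376
lambda_4 * g_4 = 2.74 * 4.19 = 11.4806
Total violation = 21.465 + 21.744 + 20.376 + 11.4806 = 75.0656


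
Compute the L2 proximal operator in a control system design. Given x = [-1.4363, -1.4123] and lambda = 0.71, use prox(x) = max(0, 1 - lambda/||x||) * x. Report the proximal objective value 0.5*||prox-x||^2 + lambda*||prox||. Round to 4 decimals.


Step 1: Compute ||x||.
||x|| = 2.0143
Step 2: Compute scaling factor.
scale = max(0, 1 - 0.71/2.0143) = 0.6475
Step 3: prox(x) = [-0.93, -0.9145]
||prox(x)|| = 1.3043
Step 4: Proximal objective.
0.5*||prox-x||^2 = 0.2521
lambda*||prox|| = 0.9261
Total = 1.1781


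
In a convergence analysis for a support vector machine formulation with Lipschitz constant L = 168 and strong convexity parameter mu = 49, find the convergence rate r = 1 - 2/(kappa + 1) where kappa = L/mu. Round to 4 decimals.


Step 1: Compute the condition number.
kappa = L/mu = 168/49 = 3.4286
Step 2: Compute the convergence rate.
r = 1 - 2/(kappa + 1) = 1 - 2*mu/(L + mu) = (L - mu)/(L + mu) = 119/217 = 0.5484


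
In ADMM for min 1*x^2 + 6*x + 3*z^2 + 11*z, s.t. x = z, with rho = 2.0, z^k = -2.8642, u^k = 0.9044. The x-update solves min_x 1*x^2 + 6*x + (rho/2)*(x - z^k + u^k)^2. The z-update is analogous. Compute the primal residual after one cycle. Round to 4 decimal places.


ADMM iteration with rho = 2.0, z^k = -2.8642, u^k = 0.9044
Step 1: x-update.
Minimize 1*x^2 + 6*x + (2.0/2)*(x + 2.8642 + 0.9044)^2
FOC: (2*1 + 2.0)*x = -6 + 2.0*(-2.8642 - 0.9044)
x^{k+1} = -3.3843
Step 2: z-update.
Minimize 3*z^2 + 11*z + (2.0/2)*(-3.3843 - z + 0.9044)^2
FOC: (2*3 + 2.0)*z = -11 + 2.0*(-3.3843 + 0.9044)
z^{k+1} = -1.995
Step 3: u-update.
u^{k+1} = 0.9044 - 3.3843 + 1.995 = -0.4849
Step 4: Primal residual = |-3.3843 + 1.995| = 1.3893


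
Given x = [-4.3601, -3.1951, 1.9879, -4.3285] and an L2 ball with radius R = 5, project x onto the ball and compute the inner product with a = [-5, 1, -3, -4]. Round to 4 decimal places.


Step 1: Compute ||x|| (intermediates to 6 decimals).
||x|| = sqrt((-4.3601)^2 + (-3.1951)^2 + 1.9879^2 + (-4.3285)^2) = 7.204637
Step 2: Project.
Since ||x|| > R, scale = R/||x|| = 5/7.204637 = 0.693997, proj(x) = scale * x
proj(x) = [-3.025896, -2.21739, 1.379597, -3.003966]
Step 3: Dot product.
a^T * proj(x) = -5*(-3.025896) + 1*(-2.21739) - 3*1.379597 - 4*(-3.003966) = 20.7892


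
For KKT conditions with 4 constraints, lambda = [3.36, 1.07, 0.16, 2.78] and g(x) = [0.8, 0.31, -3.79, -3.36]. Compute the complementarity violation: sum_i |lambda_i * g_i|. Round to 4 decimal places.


KKT complementary slackness check:
lambda_1 * g_1 = 3.36 * 0.8 = 2.688
lambda_2 * g_2 = 1.07 * 0.31 = 0.3317
lambda_3 * g_3 = 0.16 * -3.79 = -0.6064
lambda_4 * g_4 = 2.78 * -3.36 = -9.3408
Total violation = 2.688 + 0.3317 + 0.6064 + 9.3408 = 12.9669


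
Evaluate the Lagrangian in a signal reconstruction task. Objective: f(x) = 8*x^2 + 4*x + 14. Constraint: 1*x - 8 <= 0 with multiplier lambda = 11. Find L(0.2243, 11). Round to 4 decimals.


Step 1: Evaluate f(x).
f(0.2243) = 8*0.2243^2 + 4*0.2243 + 14 = 15.2997
Step 2: Evaluate g(x).
g(0.2243) = 1*0.2243 - 8 = -7.7757
Step 3: Compute Lagrangian.
L = 15.2997 + 11*-7.7757 = -70.233


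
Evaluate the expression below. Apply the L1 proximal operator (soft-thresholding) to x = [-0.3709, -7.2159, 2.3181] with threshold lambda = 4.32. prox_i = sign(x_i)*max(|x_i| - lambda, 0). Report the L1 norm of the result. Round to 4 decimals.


Soft-thresholding with lambda = 4.32:
prox(-0.3709) = sign(-0.3709)*max(|-0.3709| - 4.32, 0) = 0.0
prox(-7.2159) = sign(-7.2159)*max(|-7.2159| - 4.32, 0) = -2.8959
prox(2.3181) = sign(2.3181)*max(|2.3181| - 4.32, 0) = 0.0
prox(x) = [0.0, -2.8959, 0.0]
||prox(x)||_1 = 0.0 + 2.8959 + 0.0 = 2.8959


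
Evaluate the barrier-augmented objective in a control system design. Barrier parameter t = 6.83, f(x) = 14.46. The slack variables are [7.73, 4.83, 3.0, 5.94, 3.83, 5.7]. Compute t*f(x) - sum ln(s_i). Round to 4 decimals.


Step 1: Compute log-barrier.
ln values: [2.0451, 1.5748, 1.0986, 1.7817, 1.3429, 1.7405]
phi = -(2.0451 + 1.5748 + 1.0986 + 1.7817 + 1.3429 + 1.7405) = -9.5836
Step 2: Compute augmented objective.
t*f(x) = 6.83*14.46 = 98.7618
Total = 98.7618 - 9.5836 = 89.1782


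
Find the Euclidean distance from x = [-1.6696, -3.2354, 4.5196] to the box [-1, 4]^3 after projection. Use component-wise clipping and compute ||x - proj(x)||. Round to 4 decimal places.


Project each component onto [-1, 4].
clip(-1.6696) = -1.0, clip(-3.2354) = -1.0, clip(4.5196) = 4.0
Projection = [-1.0, -1.0, 4.0]
Squared diffs: [0.4484, 4.997, 0.27]
Distance = sqrt(5.7154) = 2.3907


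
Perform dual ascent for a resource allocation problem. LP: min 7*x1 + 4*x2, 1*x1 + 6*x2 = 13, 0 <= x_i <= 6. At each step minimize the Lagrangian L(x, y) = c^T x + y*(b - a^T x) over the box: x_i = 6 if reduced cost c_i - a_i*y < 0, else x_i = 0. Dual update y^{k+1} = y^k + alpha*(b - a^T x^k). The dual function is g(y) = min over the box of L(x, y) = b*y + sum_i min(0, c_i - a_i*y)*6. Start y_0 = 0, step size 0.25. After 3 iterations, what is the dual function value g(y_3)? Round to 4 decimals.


Dual ascent for LP: min 7*x1 + 4*x2, 1*x1 + 6*x2 = 13, 0 <= x_i <= 6
Step 1: y^k = 0.0, reduced costs: (7.0, 4.0)
  x^k = (0.0, 0.0), subgradient = b - a^T x = 13.0
  y^{k+1} = 0.0 + 0.25*13.0 = 3.25
Step 2: y^k = 3.25, reduced costs: (3.75, -15.5)
  x^k = (0.0, 6.0), subgradient = b - a^T x = -23.0
  y^{k+1} = 3.25 + 0.25*-23.0 = -2.5
Step 3: y^k = -2.5, reduced costs: (9.5, 19.0)
  x^k = (0.0, 0.0), subgradient = b - a^T x = 13.0
  y^{k+1} = -2.5 + 0.25*13.0 = 0.75
Dual objective at y_3 = 0.75: reduced costs (6.25, -0.5), box minimizer x = (0.0, 6.0)
g(y_3) = b*y + (c1 - a1*y)*x1 + (c2 - a2*y)*x2 = 13*0.75 + 6.25*0.0 + (-0.5)*6.0 = 9.75 + 0.0 - 3.0 = 6.75


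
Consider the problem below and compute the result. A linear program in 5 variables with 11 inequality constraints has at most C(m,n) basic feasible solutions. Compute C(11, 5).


Each vertex corresponds to some choice of n active constraints out of m, so the number of vertices is at most C(m, n) = m! / (n!(m-n)!).
m = 11, n = 5
Numerator: 11 * 10 * 9 * 8 * 7
Denominator: 5! = 120
C(11, 5) = 462


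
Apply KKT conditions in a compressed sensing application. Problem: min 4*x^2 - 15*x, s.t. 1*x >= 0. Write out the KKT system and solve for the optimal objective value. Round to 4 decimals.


Step 1: Try lambda = 0 (constraint inactive).
Stationarity: 2*4*x - 15 = 0
x* = 15/(2*4) = 1.875
Check constraint: 1*1.875 = 1.875 >= 0 -- satisfied.
Step 2: Compute optimal value.
f(x*) = 4*1.875^2 - 15*1.875 = -14.0625


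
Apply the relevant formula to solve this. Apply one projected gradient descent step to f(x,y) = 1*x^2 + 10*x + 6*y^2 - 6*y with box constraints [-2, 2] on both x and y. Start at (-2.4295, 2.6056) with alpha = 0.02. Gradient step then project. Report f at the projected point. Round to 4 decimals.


Step 1: Compute gradient at (-2.4295, 2.6056).
grad_x = 2*1*-2.4295 + 10 = 5.141
grad_y = 2*6*2.6056 - 6 = 25.2672
Step 2: Gradient step.
x_raw = -2.4295 - 0.02*5.141 = -2.5323
y_raw = 2.6056 - 0.02*25.2672 = 2.1003
Step 3: Project onto [-2, 2].
x_proj = clip(-2.5323) = -2.0
y_proj = clip(2.1003) = 2.0
Step 4: Evaluate f.
f(-2.0, 2.0) = -4.0


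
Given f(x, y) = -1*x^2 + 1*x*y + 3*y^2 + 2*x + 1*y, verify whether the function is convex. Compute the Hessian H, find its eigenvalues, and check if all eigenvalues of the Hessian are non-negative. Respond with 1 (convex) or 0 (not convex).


The Hessian of f(x,y) = -1*x^2 + 1*x*y + 3*y^2 + 2*x + 1*y is:
H = [[-2, 1], [1, 6]]
Trace = -2 + 6 = 4
Determinant = -2*6 - (1)^2 = -13
Discriminant = (4)^2 - 4*-13 = 68.0
Eigenvalues: lambda_1 = -2.1231, lambda_2 = 6.1231
The function is not convex.

0


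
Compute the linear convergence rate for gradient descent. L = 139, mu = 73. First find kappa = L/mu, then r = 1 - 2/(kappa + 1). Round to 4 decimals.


Step 1: Compute the condition number.
kappa = L/mu = 139/73 = 1.9041
Step 2: Compute the convergence rate.
r = 1 - 2/(kappa + 1) = 1 - 2*mu/(L + mu) = (L - mu)/(L + mu) = 66/212 = 0.3113


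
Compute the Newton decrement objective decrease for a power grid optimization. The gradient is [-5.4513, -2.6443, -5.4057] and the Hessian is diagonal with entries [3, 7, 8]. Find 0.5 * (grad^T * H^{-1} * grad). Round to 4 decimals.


Step 1: H is diagonal, so H^(-1) * g = [-1.8171, -0.3778, -0.6757].
Step 2: g^T H^(-1) g = sum_i g_i^2 / H_ii
  = (-5.4513)^2/3 + (-2.6443)^2/7 + (-5.4057)^2/8
  = 9.9056 + 0.9989 + 3.6527 = 14.5572
Step 3: Objective decrease = 0.5 * g^T H^(-1) g = 7.2786


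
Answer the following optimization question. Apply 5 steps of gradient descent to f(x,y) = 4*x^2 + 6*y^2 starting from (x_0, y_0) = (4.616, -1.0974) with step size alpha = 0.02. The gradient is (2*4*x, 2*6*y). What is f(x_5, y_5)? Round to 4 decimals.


Gradient descent on f(x,y) = 4*x^2 + 6*y^2.
Starting point: (4.616, -1.0974), alpha = 0.02
Step 1: grad_x = 2*4*4.616 = 36.928, grad_y = 2*6*-1.0974 = -13.1688
  x_1 = 4.616 - 0.02*36.928 = 3.8774
  y_1 = -1.0974 - 0.02*-13.1688 = -0.834
Step 2: grad_x = 2*4*3.8774 = 31.0195, grad_y = 2*6*-0.834 = -10.0083
  x_2 = 3.8774 - 0.02*31.0195 = 3.257
  y_2 = -0.834 - 0.02*-10.0083 = -0.6339
Step 3: grad_x = 2*4*3.257 = 26.0564, grad_y = 2*6*-0.6339 = -7.6063
  x_3 = 3.257 - 0.02*26.0564 = 2.7359
  y_3 = -0.6339 - 0.02*-7.6063 = -0.4817
Step 4: grad_x = 2*4*2.7359 = 21.8874, grad_y = 2*6*-0.4817 = -5.7808
  x_4 = 2.7359 - 0.02*21.8874 = 2.2982
  y_4 = -0.4817 - 0.02*-5.7808 = -0.3661
Step 5: grad_x = 2*4*2.2982 = 18.3854, grad_y = 2*6*-0.3661 = -4.3934
  x_5 = 2.2982 - 0.02*18.3854 = 1.9305
  y_5 = -0.3661 - 0.02*-4.3934 = -0.2782
f(1.9305, -0.2782) = 4*1.9305^2 + 6*(-0.2782)^2 = 15.3713


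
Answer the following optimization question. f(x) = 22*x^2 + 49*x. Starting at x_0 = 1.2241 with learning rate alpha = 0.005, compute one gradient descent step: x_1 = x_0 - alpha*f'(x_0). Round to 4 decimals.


We compute the gradient at x_0 and apply the update.
f'(x) = 44*x + 49
f'(1.2241) = 44*1.2241 + 49 = 102.8604
x_1 = 1.2241 - 0.005*102.8604 = 0.7098


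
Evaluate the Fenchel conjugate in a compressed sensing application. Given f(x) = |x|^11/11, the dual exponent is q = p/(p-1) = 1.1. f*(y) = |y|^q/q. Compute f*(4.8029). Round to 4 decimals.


The conjugate exponent q satisfies 1/p + 1/q = 1.
p = 11, so q = 11/(11 - 1) = 1.1
|y|^q = 4.8029^1.1 = 5.6189
f*(4.8029) = 5.6189 / 1.1 = 5.1081


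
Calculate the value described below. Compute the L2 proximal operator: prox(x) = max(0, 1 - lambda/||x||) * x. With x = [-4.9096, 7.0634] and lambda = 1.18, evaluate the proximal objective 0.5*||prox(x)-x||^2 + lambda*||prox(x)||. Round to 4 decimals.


Step 1: Compute ||x||.
||x|| = 8.6021
Step 2: Compute scaling factor.
scale = max(0, 1 - 1.18/8.6021) = 0.8628
Step 3: prox(x) = [-4.2361, 6.0945]
||prox(x)|| = 7.4221
Step 4: Proximal objective.
0.5*||prox-x||^2 = 0.6962
lambda*||prox|| = 8.7581
Total = 9.4543


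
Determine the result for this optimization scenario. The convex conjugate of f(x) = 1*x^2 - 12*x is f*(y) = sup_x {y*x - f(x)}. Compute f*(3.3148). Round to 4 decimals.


f*(y) = sup_x {y*x - a*x^2 - b*x} = sup_x {(y-b)*x - a*x^2}
FOC: (y - b) - 2a*x = 0 => x* = (y - b)/(2a)
x* = (3.3148 + 12)/(2*1) = 7.6574
f*(3.3148) = (y-b)^2/(4a) = (3.3148 + 12)^2/(4*1)
= 234.5431/4 = 58.6358


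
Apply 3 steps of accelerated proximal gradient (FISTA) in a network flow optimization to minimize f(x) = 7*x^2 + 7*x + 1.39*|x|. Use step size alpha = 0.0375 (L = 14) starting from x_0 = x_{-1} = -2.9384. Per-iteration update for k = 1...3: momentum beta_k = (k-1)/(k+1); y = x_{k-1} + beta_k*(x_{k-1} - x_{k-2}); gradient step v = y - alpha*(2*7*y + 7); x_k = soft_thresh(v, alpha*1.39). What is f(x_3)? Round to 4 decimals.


FISTA on f(x) = 7*x^2 + 7*x + 1.39*|x|
L = 14, alpha = 0.0375
Iteration 1: beta = 0.0, y = -2.9384 + 0.0*(-2.9384 + 2.9384) = -2.9384
  grad(y) = -34.1376, v = y - alpha*grad = -1.6582
  prox(v) = soft_thresh(-1.6582, 0.0521) = -1.6061
Iteration 2: beta = 0.3333, y = -1.6061 + 0.3333*(-1.6061 + 2.9384) = -1.162
  grad(y) = -9.2683, v = y - alpha*grad = -0.8145
  prox(v) = soft_thresh(-0.8145, 0.0521) = -0.7623
Iteration 3: beta = 0.5, y = -0.7623 + 0.5*(-0.7623 + 1.6061) = -0.3404
  grad(y) = 2.2338, v = y - alpha*grad = -0.4242
  prox(v) = soft_thresh(-0.4242, 0.0521) = -0.3721
f(x_3) = 7*(-0.3721)^2 + 7*(-0.3721) + 1.39*|-0.3721| = -1.1183


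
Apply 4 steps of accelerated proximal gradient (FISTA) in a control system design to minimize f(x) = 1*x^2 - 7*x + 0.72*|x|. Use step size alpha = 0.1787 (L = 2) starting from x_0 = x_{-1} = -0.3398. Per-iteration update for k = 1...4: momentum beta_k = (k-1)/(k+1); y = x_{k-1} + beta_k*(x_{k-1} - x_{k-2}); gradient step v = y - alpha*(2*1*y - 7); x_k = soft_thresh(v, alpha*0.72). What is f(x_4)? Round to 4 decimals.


FISTA on f(x) = 1*x^2 - 7*x + 0.72*|x|
L = 2, alpha = 0.1787
Iteration 1: beta = 0.0, y = -0.3398 + 0.0*(-0.3398 + 0.3398) = -0.3398
  grad(y) = -7.6796, v = y - alpha*grad = 1.0325
  prox(v) = soft_thresh(1.0325, 0.1287) = 0.9039
Iteration 2: beta = 0.3333, y = 0.9039 + 0.3333*(0.9039 + 0.3398) = 1.3184
  grad(y) = -4.3631, v = y - alpha*grad = 2.0981
  prox(v) = soft_thresh(2.0981, 0.1287) = 1.9695
Iteration 3: beta = 0.5, y = 1.9695 + 0.5*(1.9695 - 0.9039) = 2.5023
  grad(y) = -1.9955, v = y - alpha*grad = 2.8589
  prox(v) = soft_thresh(2.8589, 0.1287) = 2.7302
Iteration 4: beta = 0.6, y = 2.7302 + 0.6*(2.7302 - 1.9695) = 3.1866
  grad(y) = -0.6268, v = y - alpha*grad = 3.2986
  prox(v) = soft_thresh(3.2986, 0.1287) = 3.17
f(x_4) = 1*3.17^2 - 7*3.17 + 0.72*|3.17| = -9.8587


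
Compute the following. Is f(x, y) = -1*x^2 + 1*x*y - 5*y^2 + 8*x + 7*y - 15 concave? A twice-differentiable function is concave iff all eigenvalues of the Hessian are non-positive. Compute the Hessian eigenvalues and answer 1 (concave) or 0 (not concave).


The Hessian of f(x,y) = -1*x^2 + 1*x*y - 5*y^2 + 8*x + 7*y - 15 is:
H = [[-2, 1], [1, -10]]
Trace = -2 - 10 = -12
Determinant = -2*-10 - (1)^2 = 19
Discriminant = (-12)^2 - 4*19 = 68.0
Eigenvalues: lambda_1 = -10.1231, lambda_2 = -1.8769
The function is concave.

1


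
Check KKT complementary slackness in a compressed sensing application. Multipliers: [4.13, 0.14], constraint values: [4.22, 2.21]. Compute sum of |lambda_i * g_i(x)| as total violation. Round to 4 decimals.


KKT complementary slackness check:
lambda_1 * g_1 = 4.13 * 4.22 = 17.4286
lambda_2 * g_2 = 0.14 * 2.21 = 0.3094
Total violation = 17.4286 + 0.3094 = 17.738


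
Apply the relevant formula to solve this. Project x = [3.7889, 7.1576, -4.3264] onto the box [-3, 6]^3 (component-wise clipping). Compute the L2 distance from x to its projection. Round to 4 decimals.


Project each component onto [-3, 6].
clip(3.7889) = 3.7889, clip(7.1576) = 6.0, clip(-4.3264) = -3.0
Projection = [3.7889, 6.0, -3.0]
Squared diffs: [0.0, 1.34, 1.7593]
Distance = sqrt(3.0993) = 1.7605


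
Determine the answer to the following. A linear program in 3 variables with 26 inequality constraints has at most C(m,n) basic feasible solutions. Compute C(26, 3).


Each vertex corresponds to some choice of n active constraints out of m, so the number of vertices is at most C(m, n) = m! / (n!(m-n)!).
m = 26, n = 3
Numerator: 26 * 25 * 24
Denominator: 3! = 6
C(26, 3) = 2600


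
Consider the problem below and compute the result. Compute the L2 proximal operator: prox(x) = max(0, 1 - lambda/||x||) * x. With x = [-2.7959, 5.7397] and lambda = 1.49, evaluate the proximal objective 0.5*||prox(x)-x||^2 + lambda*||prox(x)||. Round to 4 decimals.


Step 1: Compute ||x||.
||x|| = 6.3845
Step 2: Compute scaling factor.
scale = max(0, 1 - 1.49/6.3845) = 0.7666
Step 3: prox(x) = [-2.1434, 4.4002]
||prox(x)|| = 4.8945
Step 4: Proximal objective.
0.5*||prox-x||^2 = 1.1101
lambda*||prox|| = 7.2928
Total = 8.4028


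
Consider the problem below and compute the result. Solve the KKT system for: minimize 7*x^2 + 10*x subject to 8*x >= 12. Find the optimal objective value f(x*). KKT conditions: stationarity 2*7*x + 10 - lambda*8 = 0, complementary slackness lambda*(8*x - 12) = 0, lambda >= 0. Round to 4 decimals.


Step 1: Try lambda = 0 (constraint inactive).
x_unc = -10/(2*7) = -0.7143
Check: 8*-0.7143 = -5.7144 < 12 -- violated!
Step 2: Constraint must be active: 8*x = 12
x* = 12/8 = 1.5
lambda = (2*7*1.5 + 10)/8 = 3.875
Step 3: Compute optimal value.
f(x*) = 7*1.5^2 + 10*1.5 = 30.75


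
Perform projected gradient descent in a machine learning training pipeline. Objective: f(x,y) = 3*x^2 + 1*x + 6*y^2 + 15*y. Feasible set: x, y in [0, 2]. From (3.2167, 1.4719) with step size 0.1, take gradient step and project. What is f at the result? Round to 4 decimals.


Step 1: Compute gradient at (3.2167, 1.4719).
grad_x = 2*3*3.2167 + 1 = 20.3002
grad_y = 2*6*1.4719 + 15 = 32.6628
Step 2: Gradient step.
x_raw = 3.2167 - 0.1*20.3002 = 1.1867
y_raw = 1.4719 - 0.1*32.6628 = -1.7944
Step 3: Project onto [0, 2].
x_proj = clip(1.1867) = 1.1867
y_proj = clip(-1.7944) = 0.0
Step 4: Evaluate f.
f(1.1867, 0.0) = 5.4113


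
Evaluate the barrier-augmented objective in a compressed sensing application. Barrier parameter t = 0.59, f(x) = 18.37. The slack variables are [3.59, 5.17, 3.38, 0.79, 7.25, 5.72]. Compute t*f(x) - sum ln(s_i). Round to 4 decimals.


Step 1: Compute log-barrier.
ln values: [1.2782, 1.6429, 1.2179, -0.2357, 1.981, 1.744]
phi = -(1.2782 + 1.6429 + 1.2179 - 0.2357 + 1.981 + 1.744) = -7.6281
Step 2: Compute augmented objective.
t*f(x) = 0.59*18.37 = 10.8383
Total = 10.8383 - 7.6281 = 3.2102


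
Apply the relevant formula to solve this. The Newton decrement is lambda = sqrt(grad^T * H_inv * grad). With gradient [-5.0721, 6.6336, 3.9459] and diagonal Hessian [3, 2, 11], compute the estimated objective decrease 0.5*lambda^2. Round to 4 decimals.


Step 1: H is diagonal, so H^(-1) * g = [-1.6907, 3.3168, 0.3587].
Step 2: g^T H^(-1) g = sum_i g_i^2 / H_ii
  = (-5.0721)^2/3 + (6.6336)^2/2 + (3.9459)^2/11
  = 8.5754 + 22.0023 + 1.4155 = 31.9932
Step 3: Objective decrease = 0.5 * g^T H^(-1) g = 15.9966


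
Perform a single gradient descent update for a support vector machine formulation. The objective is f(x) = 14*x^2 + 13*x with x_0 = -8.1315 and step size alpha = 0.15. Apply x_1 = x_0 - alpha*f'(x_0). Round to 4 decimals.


We compute the gradient at x_0 and apply the update.
f'(x) = 28*x + 13
f'(-8.1315) = 28*-8.1315 + 13 = -214.682
x_1 = -8.1315 - 0.15*-214.682 = 24.0708


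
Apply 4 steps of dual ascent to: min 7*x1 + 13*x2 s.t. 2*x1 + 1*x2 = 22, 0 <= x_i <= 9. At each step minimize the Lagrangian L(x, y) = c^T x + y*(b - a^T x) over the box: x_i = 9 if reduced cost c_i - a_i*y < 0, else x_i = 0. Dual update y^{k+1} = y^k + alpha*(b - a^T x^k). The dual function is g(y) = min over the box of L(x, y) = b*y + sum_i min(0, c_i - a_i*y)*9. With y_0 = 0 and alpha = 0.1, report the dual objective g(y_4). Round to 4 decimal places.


Dual ascent for LP: min 7*x1 + 13*x2, 2*x1 + 1*x2 = 22, 0 <= x_i <= 9
Step 1: y^k = 0.0, reduced costs: (7.0, 13.0)
  x^k = (0.0, 0.0), subgradient = b - a^T x = 22.0
  y^{k+1} = 0.0 + 0.1*22.0 = 2.2
Step 2: y^k = 2.2, reduced costs: (2.6, 10.8)
  x^k = (0.0, 0.0), subgradient = b - a^T x = 22.0
  y^{k+1} = 2.2 + 0.1*22.0 = 4.4
Step 3: y^k = 4.4, reduced costs: (-1.8, 8.6)
  x^k = (9.0, 0.0), subgradient = b - a^T x = 4.0
  y^{k+1} = 4.4 + 0.1*4.0 = 4.8
Step 4: y^k = 4.8, reduced costs: (-2.6, 8.2)
  x^k = (9.0, 0.0), subgradient = b - a^T x = 4.0
  y^{k+1} = 4.8 + 0.1*4.0 = 5.2
Dual objective at y_4 = 5.2: reduced costs (-3.4, 7.8), box minimizer x = (9.0, 0.0)
g(y_4) = b*y + (c1 - a1*y)*x1 + (c2 - a2*y)*x2 = 22*5.2 + (-3.4)*9.0 + 7.8*0.0 = 114.4 - 30.6 + 0.0 = 83.8


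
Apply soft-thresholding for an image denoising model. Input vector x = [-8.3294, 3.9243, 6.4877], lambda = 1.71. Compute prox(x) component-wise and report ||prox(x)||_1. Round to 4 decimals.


Soft-thresholding with lambda = 1.71:
prox(-8.3294) = sign(-8.3294)*max(|-8.3294| - 1.71, 0) = -6.6194
prox(3.9243) = sign(3.9243)*max(|3.9243| - 1.71, 0) = 2.2143
prox(6.4877) = sign(6.4877)*max(|6.4877| - 1.71, 0) = 4.7777
prox(x) = [-6.6194, 2.2143, 4.7777]
||prox(x)||_1 = 6.6194 + 2.2143 + 4.7777 = 13.6114


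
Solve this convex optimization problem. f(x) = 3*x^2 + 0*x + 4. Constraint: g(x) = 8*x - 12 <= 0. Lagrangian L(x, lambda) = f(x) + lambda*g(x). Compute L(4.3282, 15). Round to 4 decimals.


Step 1: Evaluate f(x).
f(4.3282) = 3*4.3282^2 + 0*4.3282 + 4 = 60.1999
Step 2: Evaluate g(x).
g(4.3282) = 8*4.3282 - 12 = 22.6256
Step 3: Compute Lagrangian.
L = 60.1999 + 15*22.6256 = 399.5839


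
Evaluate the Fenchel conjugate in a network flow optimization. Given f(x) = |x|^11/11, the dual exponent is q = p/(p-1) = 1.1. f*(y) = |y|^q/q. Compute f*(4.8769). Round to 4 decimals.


The conjugate exponent q satisfies 1/p + 1/q = 1.
p = 11, so q = 11/(11 - 1) = 1.1
|y|^q = 4.8769^1.1 = 5.7142
f*(4.8769) = 5.7142 / 1.1 = 5.1948


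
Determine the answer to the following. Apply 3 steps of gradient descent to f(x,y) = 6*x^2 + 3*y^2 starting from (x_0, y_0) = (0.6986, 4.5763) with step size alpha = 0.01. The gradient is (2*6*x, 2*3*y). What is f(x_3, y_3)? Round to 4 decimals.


Gradient descent on f(x,y) = 6*x^2 + 3*y^2.
Starting point: (0.6986, 4.5763), alpha = 0.01
Step 1: grad_x = 2*6*0.6986 = 8.3832, grad_y = 2*3*4.5763 = 27.4578
  x_1 = 0.6986 - 0.01*8.3832 = 0.6148
  y_1 = 4.5763 - 0.01*27.4578 = 4.3017
Step 2: grad_x = 2*6*0.6148 = 7.3772, grad_y = 2*3*4.3017 = 25.8103
  x_2 = 0.6148 - 0.01*7.3772 = 0.541
  y_2 = 4.3017 - 0.01*25.8103 = 4.0436
Step 3: grad_x = 2*6*0.541 = 6.492, grad_y = 2*3*4.0436 = 24.2617
  x_3 = 0.541 - 0.01*6.492 = 0.4761
  y_3 = 4.0436 - 0.01*24.2617 = 3.801
f(0.4761, 3.801) = 6*0.4761^2 + 3*3.801^2 = 44.7027


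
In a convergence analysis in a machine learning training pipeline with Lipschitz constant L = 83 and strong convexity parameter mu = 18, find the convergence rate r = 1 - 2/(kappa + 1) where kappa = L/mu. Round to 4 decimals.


Step 1: Compute the condition number.
kappa = L/mu = 83/18 = 4.6111
Step 2: Compute the convergence rate.
r = 1 - 2/(kappa + 1) = 1 - 2*mu/(L + mu) = (L - mu)/(L + mu) = 65/101 = 0.6436


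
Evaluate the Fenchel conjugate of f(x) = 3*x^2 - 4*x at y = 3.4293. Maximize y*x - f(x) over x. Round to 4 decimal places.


f*(y) = sup_x {y*x - a*x^2 - b*x} = sup_x {(y-b)*x - a*x^2}
FOC: (y - b) - 2a*x = 0 => x* = (y - b)/(2a)
x* = (3.4293 + 4)/(2*3) = 1.2382
f*(3.4293) = (y-b)^2/(4a) = (3.4293 + 4)^2/(4*3)
= 55.1945/12 = 4.5995


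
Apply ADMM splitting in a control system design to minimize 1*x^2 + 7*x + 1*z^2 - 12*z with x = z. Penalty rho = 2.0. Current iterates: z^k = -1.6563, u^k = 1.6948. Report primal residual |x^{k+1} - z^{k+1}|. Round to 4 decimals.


ADMM iteration with rho = 2.0, z^k = -1.6563, u^k = 1.6948
Step 1: x-update.
Minimize 1*x^2 + 7*x + (2.0/2)*(x + 1.6563 + 1.6948)^2
FOC: (2*1 + 2.0)*x = -7 + 2.0*(-1.6563 - 1.6948)
x^{k+1} = -3.4256
Step 2: z-update.
Minimize 1*z^2 - 12*z + (2.0/2)*(-3.4256 - z + 1.6948)^2
FOC: (2*1 + 2.0)*z = 12 + 2.0*(-3.4256 + 1.6948)
z^{k+1} = 2.1346
Step 3: u-update.
u^{k+1} = 1.6948 - 3.4256 - 2.1346 = -3.8654
Step 4: Primal residual = |-3.4256 - 2.1346| = 5.5602


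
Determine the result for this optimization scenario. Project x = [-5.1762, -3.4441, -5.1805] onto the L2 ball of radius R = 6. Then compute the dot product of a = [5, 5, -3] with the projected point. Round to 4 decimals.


Step 1: Compute ||x|| (intermediates to 6 decimals).
||x|| = sqrt((-5.1762)^2 + (-3.4441)^2 + (-5.1805)^2) = 8.092741
Step 2: Project.
Since ||x|| > R, scale = R/||x|| = 6/8.092741 = 0.741405, proj(x) = scale * x
proj(x) = [-3.837661, -2.553473, -3.840849]
Step 3: Dot product.
a^T * proj(x) = 5*(-3.837661) + 5*(-2.553473) - 3*(-3.840849) = -20.4331


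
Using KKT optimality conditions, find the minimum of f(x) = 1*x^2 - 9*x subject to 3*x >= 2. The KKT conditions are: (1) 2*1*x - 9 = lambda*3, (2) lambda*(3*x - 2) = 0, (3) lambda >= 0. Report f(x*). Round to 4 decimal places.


Step 1: Try lambda = 0 (constraint inactive).
Stationarity: 2*1*x - 9 = 0
x* = 9/(2*1) = 4.5
Check constraint: 3*4.5 = 13.5 >= 2 -- satisfied.
Step 2: Compute optimal value.
f(x*) = 1*4.5^2 - 9*4.5 = -20.25


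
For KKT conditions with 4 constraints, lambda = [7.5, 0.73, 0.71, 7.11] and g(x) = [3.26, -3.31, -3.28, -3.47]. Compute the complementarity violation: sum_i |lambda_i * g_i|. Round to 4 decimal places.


KKT complementary slackness check:
lambda_1 * g_1 = 7.5 * 3.26 = 24.45
lambda_2 * g_2 = 0.73 * -3.31 = -2.4163
lambda_3 * g_3 = 0.71 * -3.28 = -2.3288
lambda_4 * g_4 = 7.11 * -3.47 = -24.6717
Total violation = 24.45 + 2.4163 + 2.3288 + 24.6717 = 53.8668


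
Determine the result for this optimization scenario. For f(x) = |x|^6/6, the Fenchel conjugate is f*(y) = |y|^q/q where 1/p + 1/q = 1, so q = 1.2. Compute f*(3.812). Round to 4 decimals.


The conjugate exponent q satisfies 1/p + 1/q = 1.
p = 6, so q = 6/(6 - 1) = 1.2
|y|^q = 3.812^1.2 = 4.9818
f*(3.812) = 4.9818 / 1.2 = 4.1515


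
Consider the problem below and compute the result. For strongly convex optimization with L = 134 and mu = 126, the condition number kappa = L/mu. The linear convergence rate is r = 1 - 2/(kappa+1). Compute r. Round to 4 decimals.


Step 1: Compute the condition number.
kappa = L/mu = 134/126 = 1.0635
Step 2: Compute the convergence rate.
r = 1 - 2/(kappa + 1) = 1 - 2*mu/(L + mu) = (L - mu)/(L + mu) = 8/260 = 0.0308


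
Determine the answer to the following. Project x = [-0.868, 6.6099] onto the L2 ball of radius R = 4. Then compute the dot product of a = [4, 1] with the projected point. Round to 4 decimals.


Step 1: Compute ||x|| (intermediates to 6 decimals).
||x|| = sqrt((-0.868)^2 + 6.6099^2) = 6.666648
Step 2: Project.
Since ||x|| > R, scale = R/||x|| = 4/6.666648 = 0.600002, proj(x) = scale * x
proj(x) = [-0.520802, 3.965953]
Step 3: Dot product.
a^T * proj(x) = 4*(-0.520802) + 1*3.965953 = 1.8827


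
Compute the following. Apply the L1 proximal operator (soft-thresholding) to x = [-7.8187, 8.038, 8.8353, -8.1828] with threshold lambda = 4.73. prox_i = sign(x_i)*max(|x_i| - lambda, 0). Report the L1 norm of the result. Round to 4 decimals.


Soft-thresholding with lambda = 4.73:
prox(-7.8187) = sign(-7.8187)*max(|-7.8187| - 4.73, 0) = -3.0887
prox(8.038) = sign(8.038)*max(|8.038| - 4.73, 0) = 3.308
prox(8.8353) = sign(8.8353)*max(|8.8353| - 4.73, 0) = 4.1053
prox(-8.1828) = sign(-8.1828)*max(|-8.1828| - 4.73, 0) = -3.4528
prox(x) = [-3.0887, 3.308, 4.1053, -3.4528]
||prox(x)||_1 = 3.0887 + 3.308 + 4.1053 + 3.4528 = 13.9548


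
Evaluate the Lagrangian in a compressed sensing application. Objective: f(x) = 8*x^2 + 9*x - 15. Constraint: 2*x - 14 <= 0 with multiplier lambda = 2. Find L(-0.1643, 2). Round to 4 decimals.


Step 1: Evaluate f(x).
f(-0.1643) = 8*(-0.1643)^2 + 9*(-0.1643) - 15 = -16.2627
Step 2: Evaluate g(x).
g(-0.1643) = 2*-0.1643 - 14 = -14.3286
Step 3: Compute Lagrangian.
L = -16.2627 + 2*-14.3286 = -44.9199


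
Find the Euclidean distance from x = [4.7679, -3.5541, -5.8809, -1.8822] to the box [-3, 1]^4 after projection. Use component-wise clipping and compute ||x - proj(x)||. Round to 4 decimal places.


Project each component onto [-3, 1].
clip(4.7679) = 1.0, clip(-3.5541) = -3.0, clip(-5.8809) = -3.0, clip(-1.8822) = -1.8822
Projection = [1.0, -3.0, -3.0, -1.8822]
Squared diffs: [14.1971, 0.307, 8.2996, 0.0]
Distance = sqrt(22.8037) = 4.7753


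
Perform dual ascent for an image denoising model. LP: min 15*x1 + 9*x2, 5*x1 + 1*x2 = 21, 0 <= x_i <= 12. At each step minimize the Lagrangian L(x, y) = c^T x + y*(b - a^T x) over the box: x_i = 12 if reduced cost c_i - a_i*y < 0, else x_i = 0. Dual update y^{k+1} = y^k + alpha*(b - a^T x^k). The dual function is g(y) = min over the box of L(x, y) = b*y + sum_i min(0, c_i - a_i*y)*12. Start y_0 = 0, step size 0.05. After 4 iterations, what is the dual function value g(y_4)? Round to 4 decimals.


Dual ascent for LP: min 15*x1 + 9*x2, 5*x1 + 1*x2 = 21, 0 <= x_i <= 12
Step 1: y^k = 0.0, reduced costs: (15.0, 9.0)
  x^k = (0.0, 0.0), subgradient = b - a^T x = 21.0
  y^{k+1} = 0.0 + 0.05*21.0 = 1.05
Step 2: y^k = 1.05, reduced costs: (9.75, 7.95)
  x^k = (0.0, 0.0), subgradient = b - a^T x = 21.0
  y^{k+1} = 1.05 + 0.05*21.0 = 2.1
Step 3: y^k = 2.1, reduced costs: (4.5, 6.9)
  x^k = (0.0, 0.0), subgradient = b - a^T x = 21.0
  y^{k+1} = 2.1 + 0.05*21.0 = 3.15
Step 4: y^k = 3.15, reduced costs: (-0.75, 5.85)
  x^k = (12.0, 0.0), subgradient = b - a^T x = -39.0
  y^{k+1} = 3.15 + 0.05*-39.0 = 1.2
Dual objective at y_4 = 1.2: reduced costs (9.0, 7.8), box minimizer x = (0.0, 0.0)
g(y_4) = b*y + (c1 - a1*y)*x1 + (c2 - a2*y)*x2 = 21*1.2 + 9.0*0.0 + 7.8*0.0 = 25.2 + 0.0 + 0.0 = 25.2


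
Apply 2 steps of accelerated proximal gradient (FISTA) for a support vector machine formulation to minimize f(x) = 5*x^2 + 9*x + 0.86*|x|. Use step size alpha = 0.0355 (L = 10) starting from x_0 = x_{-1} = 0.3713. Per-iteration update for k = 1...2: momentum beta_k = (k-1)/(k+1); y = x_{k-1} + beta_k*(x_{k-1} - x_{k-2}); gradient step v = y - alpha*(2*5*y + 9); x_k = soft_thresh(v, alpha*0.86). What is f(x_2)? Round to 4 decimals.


FISTA on f(x) = 5*x^2 + 9*x + 0.86*|x|
L = 10, alpha = 0.0355
Iteration 1: beta = 0.0, y = 0.3713 + 0.0*(0.3713 - 0.3713) = 0.3713
  grad(y) = 12.713, v = y - alpha*grad = -0.08
  prox(v) = soft_thresh(-0.08, 0.0305) = -0.0495
Iteration 2: beta = 0.3333, y = -0.0495 + 0.3333*(-0.0495 - 0.3713) = -0.1897
  grad(y) = 7.1026, v = y - alpha*grad = -0.4419
  prox(v) = soft_thresh(-0.4419, 0.0305) = -0.4114
f(x_2) = 5*(-0.4114)^2 + 9*(-0.4114) + 0.86*|-0.4114| = -2.5024


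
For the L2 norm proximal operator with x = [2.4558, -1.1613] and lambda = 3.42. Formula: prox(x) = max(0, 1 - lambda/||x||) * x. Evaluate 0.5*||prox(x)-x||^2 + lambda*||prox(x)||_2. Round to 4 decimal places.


Step 1: Compute ||x||.
||x|| = 2.7165
Step 2: Compute scaling factor.
scale = max(0, 1 - 3.42/2.7165) = 0.0
Step 3: prox(x) = [0.0, -0.0]
||prox(x)|| = 0.0
Step 4: Proximal objective.
0.5*||prox-x||^2 = 3.6898
lambda*||prox|| = 0.0
Total = 3.6898


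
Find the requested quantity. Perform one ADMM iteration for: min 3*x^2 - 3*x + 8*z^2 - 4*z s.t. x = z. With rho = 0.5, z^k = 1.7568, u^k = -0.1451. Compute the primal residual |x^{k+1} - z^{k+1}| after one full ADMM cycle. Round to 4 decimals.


ADMM iteration with rho = 0.5, z^k = 1.7568, u^k = -0.1451
Step 1: x-update.
Minimize 3*x^2 - 3*x + (0.5/2)*(x - 1.7568 - 0.1451)^2
FOC: (2*3 + 0.5)*x = 3 + 0.5*(1.7568 + 0.1451)
x^{k+1} = 0.6078
Step 2: z-update.
Minimize 8*z^2 - 4*z + (0.5/2)*(0.6078 - z - 0.1451)^2
FOC: (2*8 + 0.5)*z = 4 + 0.5*(0.6078 - 0.1451)
z^{k+1} = 0.2564
Step 3: u-update.
u^{k+1} = -0.1451 + 0.6078 - 0.2564 = 0.2063
Step 4: Primal residual = |0.6078 - 0.2564| = 0.3514


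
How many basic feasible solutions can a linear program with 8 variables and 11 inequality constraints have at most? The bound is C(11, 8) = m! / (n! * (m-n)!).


Each vertex corresponds to some choice of n active constraints out of m, so the number of vertices is at most C(m, n) = m! / (n!(m-n)!).
m = 11, n = 8
Numerator: 11 * 10 * 9 * 8 * 7 * 6 * 5 * 4
Denominator: 8! = 40320
C(11, 8) = 165


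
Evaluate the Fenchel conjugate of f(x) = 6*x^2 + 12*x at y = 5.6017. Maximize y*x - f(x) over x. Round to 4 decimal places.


f*(y) = sup_x {y*x - a*x^2 - b*x} = sup_x {(y-b)*x - a*x^2}
FOC: (y - b) - 2a*x = 0 => x* = (y - b)/(2a)
x* = (5.6017 - 12)/(2*6) = -0.5332
f*(5.6017) = (y-b)^2/(4a) = (5.6017 - 12)^2/(4*6)
= 40.9382/24 = 1.7058


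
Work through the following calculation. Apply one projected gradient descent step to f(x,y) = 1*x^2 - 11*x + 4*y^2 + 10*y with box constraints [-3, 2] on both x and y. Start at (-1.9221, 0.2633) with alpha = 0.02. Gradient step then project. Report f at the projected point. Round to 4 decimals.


Step 1: Compute gradient at (-1.9221, 0.2633).
grad_x = 2*1*-1.9221 - 11 = -14.8442
grad_y = 2*4*0.2633 + 10 = 12.1064
Step 2: Gradient step.
x_raw = -1.9221 - 0.02*-14.8442 = -1.6252
y_raw = 0.2633 - 0.02*12.1064 = 0.0212
Step 3: Project onto [-3, 2].
x_proj = clip(-1.6252) = -1.6252
y_proj = clip(0.0212) = 0.0212
Step 4: Evaluate f.
f(-1.6252, 0.0212) = 20.7322


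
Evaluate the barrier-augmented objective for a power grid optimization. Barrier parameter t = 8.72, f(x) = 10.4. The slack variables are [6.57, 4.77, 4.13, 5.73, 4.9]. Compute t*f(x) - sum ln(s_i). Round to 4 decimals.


Step 1: Compute log-barrier.
ln values: [1.8825, 1.5623, 1.4183, 1.7457, 1.5892]
phi = -(1.8825 + 1.5623 + 1.4183 + 1.7457 + 1.5892) = -8.1981
Step 2: Compute augmented objective.
t*f(x) = 8.72*10.4 = 90.688
Total = 90.688 - 8.1981 = 82.4899


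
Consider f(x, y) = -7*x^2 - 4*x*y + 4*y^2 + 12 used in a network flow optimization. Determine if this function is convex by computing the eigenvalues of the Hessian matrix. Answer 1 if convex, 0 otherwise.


The Hessian of f(x,y) = -7*x^2 - 4*x*y + 4*y^2 + 12 is:
H = [[-14, -4], [-4, 8]]
Trace = -14 + 8 = -6
Determinant = -14*8 - (-4)^2 = -128
Discriminant = (-6)^2 - 4*-128 = 548.0
Eigenvalues: lambda_1 = -14.7047, lambda_2 = 8.7047
The function is not convex.

0


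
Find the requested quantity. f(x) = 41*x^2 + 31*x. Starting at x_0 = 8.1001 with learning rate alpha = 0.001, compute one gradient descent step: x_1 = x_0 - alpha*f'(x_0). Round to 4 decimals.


We compute the gradient at x_0 and apply the update.
f'(x) = 82*x + 31
f'(8.1001) = 82*8.1001 + 31 = 695.2082
x_1 = 8.1001 - 0.001*695.2082 = 7.4049


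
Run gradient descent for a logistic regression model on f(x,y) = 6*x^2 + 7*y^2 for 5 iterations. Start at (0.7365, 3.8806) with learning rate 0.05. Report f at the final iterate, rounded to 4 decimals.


Gradient descent on f(x,y) = 6*x^2 + 7*y^2.
Starting point: (0.7365, 3.8806), alpha = 0.05
Step 1: grad_x = 2*6*0.7365 = 8.838, grad_y = 2*7*3.8806 = 54.3284
  x_1 = 0.7365 - 0.05*8.838 = 0.2946
  y_1 = 3.8806 - 0.05*54.3284 = 1.1642
Step 2: grad_x = 2*6*0.2946 = 3.5352, grad_y = 2*7*1.1642 = 16.2985
  x_2 = 0.2946 - 0.05*3.5352 = 0.1178
  y_2 = 1.1642 - 0.05*16.2985 = 0.3493
Step 3: grad_x = 2*6*0.1178 = 1.4141, grad_y = 2*7*0.3493 = 4.8896
  x_3 = 0.1178 - 0.05*1.4141 = 0.0471
  y_3 = 0.3493 - 0.05*4.8896 = 0.1048
Step 4: grad_x = 2*6*0.0471 = 0.5656, grad_y = 2*7*0.1048 = 1.4669
  x_4 = 0.0471 - 0.05*0.5656 = 0.0189
  y_4 = 0.1048 - 0.05*1.4669 = 0.0314
Step 5: grad_x = 2*6*0.0189 = 0.2263, grad_y = 2*7*0.0314 = 0.4401
  x_5 = 0.0189 - 0.05*0.2263 = 0.0075
  y_5 = 0.0314 - 0.05*0.4401 = 0.0094
f(0.0075, 0.0094) = 6*0.0075^2 + 7*0.0094^2 = 0.001
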